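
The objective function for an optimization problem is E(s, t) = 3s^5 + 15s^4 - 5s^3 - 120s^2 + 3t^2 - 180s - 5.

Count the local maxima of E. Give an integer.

0

E separates as a function of s plus a function of t, so ∇E=0 decouples.
∂E/∂s = 15(s - 2)(s + 1)(s + 2)(s + 3) = 0 at s ∈ {-3, -2, -1, 2}; ∂E/∂t = 6t = 0 at t ∈ {0}.
The Hessian is diagonal: diag(E_ss, E_tt). Second derivatives: E_ss(-3)=-150, E_ss(-2)=60, E_ss(-1)=-90, E_ss(2)=900; E_tt(0)=6.
Local maxima occur where both diagonal entries negative: none. Count: 0.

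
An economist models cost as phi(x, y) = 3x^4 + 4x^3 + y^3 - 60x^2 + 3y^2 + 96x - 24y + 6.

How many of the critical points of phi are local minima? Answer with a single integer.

phi separates as a function of x plus a function of y, so ∇phi=0 decouples.
∂phi/∂x = 12(x - 2)(x - 1)(x + 4) = 0 at x ∈ {-4, 1, 2}; ∂phi/∂y = 3(y - 2)(y + 4) = 0 at y ∈ {-4, 2}.
The Hessian is diagonal: diag(phi_xx, phi_yy). Second derivatives: phi_xx(-4)=360, phi_xx(1)=-60, phi_xx(2)=72; phi_yy(-4)=-18, phi_yy(2)=18.
Local minima occur where both diagonal entries positive: (-4, 2), (2, 2). Count: 2.

2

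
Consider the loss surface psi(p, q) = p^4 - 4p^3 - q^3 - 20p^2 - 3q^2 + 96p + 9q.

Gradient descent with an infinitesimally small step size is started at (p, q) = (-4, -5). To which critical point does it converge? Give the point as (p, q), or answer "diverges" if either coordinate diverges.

(-3, -3)

psi is separable, so gradient descent decouples: p follows -∂psi/∂p, q follows -∂psi/∂q.
∂psi/∂p = 4(p - 4)(p - 2)(p + 3); at p=-4 this is -192, so p increases.
∂psi/∂q = -3(q - 1)(q + 3); at q=-5 this is -36, so q increases.
p converges to its nearest critical value -3 (a local min of the p-part); q converges to -3. The iterate converges to (-3, -3).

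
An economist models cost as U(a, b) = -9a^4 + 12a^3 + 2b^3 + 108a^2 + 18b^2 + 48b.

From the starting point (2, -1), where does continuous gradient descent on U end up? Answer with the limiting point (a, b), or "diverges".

(0, -2)

U is separable, so gradient descent decouples: a follows -∂U/∂a, b follows -∂U/∂b.
∂U/∂a = -36a(a - 3)(a + 2); at a=2 this is 288, so a decreases.
∂U/∂b = 6(b + 2)(b + 4); at b=-1 this is 18, so b decreases.
a converges to its nearest critical value 0 (a local min of the a-part); b converges to -2. The iterate converges to (0, -2).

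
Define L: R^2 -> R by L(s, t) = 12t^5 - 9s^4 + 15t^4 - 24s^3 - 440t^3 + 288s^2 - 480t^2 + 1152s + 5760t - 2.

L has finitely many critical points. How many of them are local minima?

2

L separates as a function of s plus a function of t, so ∇L=0 decouples.
∂L/∂s = -36(s - 4)(s + 2)(s + 4) = 0 at s ∈ {-4, -2, 4}; ∂L/∂t = 60(t - 4)(t - 2)(t + 3)(t + 4) = 0 at t ∈ {-4, -3, 2, 4}.
The Hessian is diagonal: diag(L_ss, L_tt). Second derivatives: L_ss(-4)=-576, L_ss(-2)=432, L_ss(4)=-1728; L_tt(-4)=-2880, L_tt(-3)=2100, L_tt(2)=-3600, L_tt(4)=6720.
Local minima occur where both diagonal entries positive: (-2, -3), (-2, 4). Count: 2.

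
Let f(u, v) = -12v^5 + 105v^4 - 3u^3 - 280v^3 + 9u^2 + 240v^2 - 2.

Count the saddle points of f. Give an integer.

f separates as a function of u plus a function of v, so ∇f=0 decouples.
∂f/∂u = -9u(u - 2) = 0 at u ∈ {0, 2}; ∂f/∂v = -60v(v - 4)(v - 2)(v - 1) = 0 at v ∈ {0, 1, 2, 4}.
The Hessian is diagonal: diag(f_uu, f_vv). Second derivatives: f_uu(0)=18, f_uu(2)=-18; f_vv(0)=480, f_vv(1)=-180, f_vv(2)=240, f_vv(4)=-1440.
Saddle points occur where the two diagonal entries have opposite signs: (0, 1), (0, 4), (2, 0), (2, 2). Count: 4.

4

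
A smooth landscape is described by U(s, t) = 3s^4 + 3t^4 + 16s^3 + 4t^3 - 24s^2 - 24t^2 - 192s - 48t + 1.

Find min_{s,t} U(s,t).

U(s,t) separates as P(s) + Q(t) + 1, so its minimum is min P + min Q + 1.
P'(s) = 12(s - 2)(s + 2)(s + 4) vanishes at s ∈ {-4, -2, 2}; Q'(t) = 12(t - 2)(t + 1)(t + 2) vanishes at t ∈ {-2, -1, 2}.
Local minima of P (where P''>0): P(-4)=128, P(2)=-304. Local minima of Q: Q(-2)=16, Q(2)=-112.
So the global minimum of U is P(2) + Q(2) + 1 = -304 − 112 + 1 = -415, attained at (2, 2).

-415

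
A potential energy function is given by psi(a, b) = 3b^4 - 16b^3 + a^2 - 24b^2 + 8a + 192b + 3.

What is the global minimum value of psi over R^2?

psi(a,b) separates as P(a) + Q(b) + 3, so its minimum is min P + min Q + 3.
P'(a) = 2a + 8 vanishes at a ∈ {-4}; Q'(b) = 12(b - 4)(b - 2)(b + 2) vanishes at b ∈ {-2, 2, 4}.
Local minima of P (where P''>0): P(-4)=-16. Local minima of Q: Q(-2)=-304, Q(4)=128.
So the global minimum of psi is P(-4) + Q(-2) + 3 = -16 − 304 + 3 = -317, attained at (-4, -2).

-317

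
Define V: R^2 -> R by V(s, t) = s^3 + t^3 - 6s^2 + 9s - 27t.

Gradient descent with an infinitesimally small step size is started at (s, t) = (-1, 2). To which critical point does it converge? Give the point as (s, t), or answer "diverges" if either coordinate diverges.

V is separable, so gradient descent decouples: s follows -∂V/∂s, t follows -∂V/∂t.
∂V/∂s = 3(s - 3)(s - 1); at s=-1 this is 24, so s decreases.
∂V/∂t = 3(t - 3)(t + 3); at t=2 this is -15, so t increases.
The s-coordinate has no critical point in that direction and runs off to infinity.

diverges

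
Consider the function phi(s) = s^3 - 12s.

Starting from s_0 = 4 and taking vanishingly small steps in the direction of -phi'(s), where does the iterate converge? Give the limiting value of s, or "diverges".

phi'(s) = 3(s - 2)(s + 2), so phi'(4) = 36.
Gradient descent moves in the -phi' direction, i.e. s is decreasing.
The nearest critical point in that direction is s = 2, where phi'' = 12 > 0 (a local minimum). The iterate converges there.

2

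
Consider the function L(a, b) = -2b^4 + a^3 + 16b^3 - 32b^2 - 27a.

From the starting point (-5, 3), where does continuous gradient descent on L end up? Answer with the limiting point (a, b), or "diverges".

L is separable, so gradient descent decouples: a follows -∂L/∂a, b follows -∂L/∂b.
∂L/∂a = 3(a - 3)(a + 3); at a=-5 this is 48, so a decreases.
∂L/∂b = -8b(b - 4)(b - 2); at b=3 this is 24, so b decreases.
The a-coordinate has no critical point in that direction and runs off to infinity.

diverges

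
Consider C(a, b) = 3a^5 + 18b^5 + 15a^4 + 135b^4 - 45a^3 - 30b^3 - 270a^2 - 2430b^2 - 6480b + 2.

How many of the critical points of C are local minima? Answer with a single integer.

4

C separates as a function of a plus a function of b, so ∇C=0 decouples.
∂C/∂a = 15a(a - 3)(a + 3)(a + 4) = 0 at a ∈ {-4, -3, 0, 3}; ∂C/∂b = 90(b - 3)(b + 2)(b + 3)(b + 4) = 0 at b ∈ {-4, -3, -2, 3}.
The Hessian is diagonal: diag(C_aa, C_bb). Second derivatives: C_aa(-4)=-420, C_aa(-3)=270, C_aa(0)=-540, C_aa(3)=1890; C_bb(-4)=-1260, C_bb(-3)=540, C_bb(-2)=-900, C_bb(3)=18900.
Local minima occur where both diagonal entries positive: (-3, -3), (-3, 3), (3, -3), (3, 3). Count: 4.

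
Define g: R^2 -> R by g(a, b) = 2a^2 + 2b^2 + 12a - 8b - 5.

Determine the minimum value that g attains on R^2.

g(a,b) separates as P(a) + Q(b) − 5, so its minimum is min P + min Q − 5.
P'(a) = 4a + 12 vanishes at a ∈ {-3}; Q'(b) = 4b - 8 vanishes at b ∈ {2}.
Local minima of P (where P''>0): P(-3)=-18. Local minima of Q: Q(2)=-8.
So the global minimum of g is P(-3) + Q(2) − 5 = -18 − 8 − 5 = -31, attained at (-3, 2).

-31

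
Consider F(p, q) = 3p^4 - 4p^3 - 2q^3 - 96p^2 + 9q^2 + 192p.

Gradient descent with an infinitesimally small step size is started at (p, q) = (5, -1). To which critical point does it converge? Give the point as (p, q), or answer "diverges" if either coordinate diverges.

(4, 0)

F is separable, so gradient descent decouples: p follows -∂F/∂p, q follows -∂F/∂q.
∂F/∂p = 12(p - 4)(p - 1)(p + 4); at p=5 this is 432, so p decreases.
∂F/∂q = -6q(q - 3); at q=-1 this is -24, so q increases.
p converges to its nearest critical value 4 (a local min of the p-part); q converges to 0. The iterate converges to (4, 0).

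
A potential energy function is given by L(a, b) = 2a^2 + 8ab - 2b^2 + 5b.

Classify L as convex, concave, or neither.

L is quadratic, so its Hessian is the constant matrix H = [[4, 8], [8, -4]].
det(H) = -80, tr(H) = 0.
det(H) < 0, so H is indefinite: neither convex nor concave.

neither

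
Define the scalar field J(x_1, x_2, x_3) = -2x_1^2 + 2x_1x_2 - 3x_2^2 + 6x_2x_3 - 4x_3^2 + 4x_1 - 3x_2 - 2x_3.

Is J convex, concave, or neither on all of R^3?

concave

J is quadratic, so its Hessian is the constant matrix H = [[-4, 2, 0], [2, -6, 6], [0, 6, -8]].
Leading principal minors: -4, 20, -16.
Signs alternate −, +, − ⇒ H ≺ 0 ⇒ concave.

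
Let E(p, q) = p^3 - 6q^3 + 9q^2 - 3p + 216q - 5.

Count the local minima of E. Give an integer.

E separates as a function of p plus a function of q, so ∇E=0 decouples.
∂E/∂p = 3(p - 1)(p + 1) = 0 at p ∈ {-1, 1}; ∂E/∂q = -18(q - 4)(q + 3) = 0 at q ∈ {-3, 4}.
The Hessian is diagonal: diag(E_pp, E_qq). Second derivatives: E_pp(-1)=-6, E_pp(1)=6; E_qq(-3)=126, E_qq(4)=-126.
Local minima occur where both diagonal entries positive: (1, -3). Count: 1.

1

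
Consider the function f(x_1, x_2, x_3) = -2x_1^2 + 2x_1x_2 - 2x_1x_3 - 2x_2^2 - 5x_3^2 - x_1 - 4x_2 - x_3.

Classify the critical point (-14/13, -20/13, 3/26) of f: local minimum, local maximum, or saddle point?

The Hessian is constant: H = [[-4, 2, -2], [2, -4, 0], [-2, 0, -10]].
Leading principal minors: Δ₁ = -4, Δ₂ = 12, Δ₃ = -104.
The minors alternate sign starting negative (−, +, −), so H is negative definite: a local maximum.

local maximum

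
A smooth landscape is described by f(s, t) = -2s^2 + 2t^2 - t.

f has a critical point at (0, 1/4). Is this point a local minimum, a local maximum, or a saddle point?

saddle point

The Hessian of f is constant: H = [[-4, 0], [0, 4]].
det(H) = (-4)·4 − 0² = -16.
Since det(H) < 0, H is indefinite and the critical point is a saddle point.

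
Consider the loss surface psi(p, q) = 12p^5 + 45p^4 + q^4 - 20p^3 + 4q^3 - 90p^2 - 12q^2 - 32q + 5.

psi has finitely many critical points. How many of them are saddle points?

6

psi separates as a function of p plus a function of q, so ∇psi=0 decouples.
∂psi/∂p = 60p(p - 1)(p + 1)(p + 3) = 0 at p ∈ {-3, -1, 0, 1}; ∂psi/∂q = 4(q - 2)(q + 1)(q + 4) = 0 at q ∈ {-4, -1, 2}.
The Hessian is diagonal: diag(psi_pp, psi_qq). Second derivatives: psi_pp(-3)=-1440, psi_pp(-1)=240, psi_pp(0)=-180, psi_pp(1)=480; psi_qq(-4)=72, psi_qq(-1)=-36, psi_qq(2)=72.
Saddle points occur where the two diagonal entries have opposite signs: (-3, -4), (-3, 2), (-1, -1), (0, -4), (0, 2), (1, -1). Count: 6.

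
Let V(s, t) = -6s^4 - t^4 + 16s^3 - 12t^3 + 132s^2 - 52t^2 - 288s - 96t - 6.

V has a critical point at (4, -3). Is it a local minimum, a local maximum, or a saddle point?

The mixed partial ∂²V/∂s∂t is 0, so the Hessian at any point is diag(V_ss, V_tt) = diag(24(-3s^2 + 4s + 11), -4(3t^2 + 18t + 26)).
At (4, -3): H = diag(-504, 4).
The eigenvalues have opposite signs, so H is indefinite: a saddle point.

saddle point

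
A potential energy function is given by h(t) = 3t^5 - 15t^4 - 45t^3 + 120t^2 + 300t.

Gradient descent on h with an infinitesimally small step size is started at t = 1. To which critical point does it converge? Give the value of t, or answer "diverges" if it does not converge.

h'(t) = 15(t - 5)(t - 2)(t + 1)(t + 2), so h'(1) = 360.
Gradient descent moves in the -h' direction, i.e. t is decreasing.
The nearest critical point in that direction is t = -1, where h'' = 270 > 0 (a local minimum). The iterate converges there.

-1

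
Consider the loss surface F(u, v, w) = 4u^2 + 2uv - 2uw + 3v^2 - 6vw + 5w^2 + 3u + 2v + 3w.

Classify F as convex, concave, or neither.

convex

F is quadratic, so its Hessian is the constant matrix H = [[8, 2, -2], [2, 6, -6], [-2, -6, 10]].
Leading principal minors: 8, 44, 176.
All positive ⇒ H ≻ 0 ⇒ convex.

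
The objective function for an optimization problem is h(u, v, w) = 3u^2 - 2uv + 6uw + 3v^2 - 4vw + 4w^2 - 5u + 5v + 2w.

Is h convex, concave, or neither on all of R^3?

h is quadratic, so its Hessian is the constant matrix H = [[6, -2, 6], [-2, 6, -4], [6, -4, 8]].
Leading principal minors: 6, 32, 40.
All positive ⇒ H ≻ 0 ⇒ convex.

convex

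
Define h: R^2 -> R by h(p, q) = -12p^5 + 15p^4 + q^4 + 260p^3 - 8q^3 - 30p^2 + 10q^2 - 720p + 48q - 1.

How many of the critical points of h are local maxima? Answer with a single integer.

2

h separates as a function of p plus a function of q, so ∇h=0 decouples.
∂h/∂p = -60(p - 4)(p - 1)(p + 1)(p + 3) = 0 at p ∈ {-3, -1, 1, 4}; ∂h/∂q = 4(q - 4)(q - 3)(q + 1) = 0 at q ∈ {-1, 3, 4}.
The Hessian is diagonal: diag(h_pp, h_qq). Second derivatives: h_pp(-3)=3360, h_pp(-1)=-1200, h_pp(1)=1440, h_pp(4)=-6300; h_qq(-1)=80, h_qq(3)=-16, h_qq(4)=20.
Local maxima occur where both diagonal entries negative: (-1, 3), (4, 3). Count: 2.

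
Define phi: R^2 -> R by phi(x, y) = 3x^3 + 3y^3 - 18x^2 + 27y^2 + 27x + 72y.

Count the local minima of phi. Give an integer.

1

phi separates as a function of x plus a function of y, so ∇phi=0 decouples.
∂phi/∂x = 9(x - 3)(x - 1) = 0 at x ∈ {1, 3}; ∂phi/∂y = 9(y + 2)(y + 4) = 0 at y ∈ {-4, -2}.
The Hessian is diagonal: diag(phi_xx, phi_yy). Second derivatives: phi_xx(1)=-18, phi_xx(3)=18; phi_yy(-4)=-18, phi_yy(-2)=18.
Local minima occur where both diagonal entries positive: (3, -2). Count: 1.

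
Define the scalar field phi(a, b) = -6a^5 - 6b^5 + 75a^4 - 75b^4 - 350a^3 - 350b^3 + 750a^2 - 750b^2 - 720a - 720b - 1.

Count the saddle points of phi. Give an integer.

8

phi separates as a function of a plus a function of b, so ∇phi=0 decouples.
∂phi/∂a = -30(a - 4)(a - 3)(a - 2)(a - 1) = 0 at a ∈ {1, 2, 3, 4}; ∂phi/∂b = -30(b + 1)(b + 2)(b + 3)(b + 4) = 0 at b ∈ {-4, -3, -2, -1}.
The Hessian is diagonal: diag(phi_aa, phi_bb). Second derivatives: phi_aa(1)=180, phi_aa(2)=-60, phi_aa(3)=60, phi_aa(4)=-180; phi_bb(-4)=180, phi_bb(-3)=-60, phi_bb(-2)=60, phi_bb(-1)=-180.
Saddle points occur where the two diagonal entries have opposite signs: (1, -3), (1, -1), (2, -4), (2, -2), (3, -3), (3, -1), (4, -4), (4, -2). Count: 8.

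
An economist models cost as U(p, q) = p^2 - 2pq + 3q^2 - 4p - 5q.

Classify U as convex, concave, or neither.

convex

U is quadratic, so its Hessian is the constant matrix H = [[2, -2], [-2, 6]].
det(H) = 8, tr(H) = 8.
det(H) > 0 and tr(H) > 0, so H is positive definite everywhere: convex.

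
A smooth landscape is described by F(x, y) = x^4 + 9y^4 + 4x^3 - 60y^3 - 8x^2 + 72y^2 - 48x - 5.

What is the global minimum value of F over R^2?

-469

F(x,y) separates as P(x) + Q(y) − 5, so its minimum is min P + min Q − 5.
P'(x) = 4(x - 2)(x + 2)(x + 3) vanishes at x ∈ {-3, -2, 2}; Q'(y) = 36y(y - 4)(y - 1) vanishes at y ∈ {0, 1, 4}.
Local minima of P (where P''>0): P(-3)=45, P(2)=-80. Local minima of Q: Q(0)=0, Q(4)=-384.
So the global minimum of F is P(2) + Q(4) − 5 = -80 − 384 − 5 = -469, attained at (2, 4).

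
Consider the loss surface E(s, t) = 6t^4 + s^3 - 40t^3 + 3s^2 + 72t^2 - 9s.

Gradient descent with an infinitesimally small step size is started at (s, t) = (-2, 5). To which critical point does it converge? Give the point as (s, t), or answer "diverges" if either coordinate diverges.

E is separable, so gradient descent decouples: s follows -∂E/∂s, t follows -∂E/∂t.
∂E/∂s = 3(s - 1)(s + 3); at s=-2 this is -9, so s increases.
∂E/∂t = 24t(t - 3)(t - 2); at t=5 this is 720, so t decreases.
s converges to its nearest critical value 1 (a local min of the s-part); t converges to 3. The iterate converges to (1, 3).

(1, 3)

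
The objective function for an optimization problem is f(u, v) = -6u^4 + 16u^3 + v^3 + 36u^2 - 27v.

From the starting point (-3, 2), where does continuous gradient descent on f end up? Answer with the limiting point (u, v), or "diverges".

f is separable, so gradient descent decouples: u follows -∂f/∂u, v follows -∂f/∂v.
∂f/∂u = -24u(u - 3)(u + 1); at u=-3 this is 864, so u decreases.
∂f/∂v = 3(v - 3)(v + 3); at v=2 this is -15, so v increases.
The u-coordinate has no critical point in that direction and runs off to infinity.

diverges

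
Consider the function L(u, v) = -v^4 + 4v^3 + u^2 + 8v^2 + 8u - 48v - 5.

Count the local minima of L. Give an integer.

1

L separates as a function of u plus a function of v, so ∇L=0 decouples.
∂L/∂u = 2(u + 4) = 0 at u ∈ {-4}; ∂L/∂v = -4(v - 3)(v - 2)(v + 2) = 0 at v ∈ {-2, 2, 3}.
The Hessian is diagonal: diag(L_uu, L_vv). Second derivatives: L_uu(-4)=2; L_vv(-2)=-80, L_vv(2)=16, L_vv(3)=-20.
Local minima occur where both diagonal entries positive: (-4, 2). Count: 1.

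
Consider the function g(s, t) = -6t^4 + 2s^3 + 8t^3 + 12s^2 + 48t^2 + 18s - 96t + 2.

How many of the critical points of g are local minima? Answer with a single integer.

1

g separates as a function of s plus a function of t, so ∇g=0 decouples.
∂g/∂s = 6(s + 1)(s + 3) = 0 at s ∈ {-3, -1}; ∂g/∂t = -24(t - 2)(t - 1)(t + 2) = 0 at t ∈ {-2, 1, 2}.
The Hessian is diagonal: diag(g_ss, g_tt). Second derivatives: g_ss(-3)=-12, g_ss(-1)=12; g_tt(-2)=-288, g_tt(1)=72, g_tt(2)=-96.
Local minima occur where both diagonal entries positive: (-1, 1). Count: 1.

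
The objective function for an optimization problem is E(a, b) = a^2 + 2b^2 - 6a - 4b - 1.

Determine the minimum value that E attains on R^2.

-12

E(a,b) separates as P(a) + Q(b) − 1, so its minimum is min P + min Q − 1.
P'(a) = 2a - 6 vanishes at a ∈ {3}; Q'(b) = 4b - 4 vanishes at b ∈ {1}.
Local minima of P (where P''>0): P(3)=-9. Local minima of Q: Q(1)=-2.
So the global minimum of E is P(3) + Q(1) − 1 = -9 − 2 − 1 = -12, attained at (3, 1).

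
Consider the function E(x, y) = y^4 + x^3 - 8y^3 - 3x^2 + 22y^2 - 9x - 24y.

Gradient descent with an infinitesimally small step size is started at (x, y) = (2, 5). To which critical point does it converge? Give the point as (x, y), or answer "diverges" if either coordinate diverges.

E is separable, so gradient descent decouples: x follows -∂E/∂x, y follows -∂E/∂y.
∂E/∂x = 3(x - 3)(x + 1); at x=2 this is -9, so x increases.
∂E/∂y = 4(y - 3)(y - 2)(y - 1); at y=5 this is 96, so y decreases.
x converges to its nearest critical value 3 (a local min of the x-part); y converges to 3. The iterate converges to (3, 3).

(3, 3)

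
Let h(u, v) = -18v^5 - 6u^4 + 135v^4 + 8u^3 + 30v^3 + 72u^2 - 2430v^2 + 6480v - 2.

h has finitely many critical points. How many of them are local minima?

2

h separates as a function of u plus a function of v, so ∇h=0 decouples.
∂h/∂u = -24u(u - 3)(u + 2) = 0 at u ∈ {-2, 0, 3}; ∂h/∂v = -90(v - 4)(v - 3)(v - 2)(v + 3) = 0 at v ∈ {-3, 2, 3, 4}.
The Hessian is diagonal: diag(h_uu, h_vv). Second derivatives: h_uu(-2)=-240, h_uu(0)=144, h_uu(3)=-360; h_vv(-3)=18900, h_vv(2)=-900, h_vv(3)=540, h_vv(4)=-1260.
Local minima occur where both diagonal entries positive: (0, -3), (0, 3). Count: 2.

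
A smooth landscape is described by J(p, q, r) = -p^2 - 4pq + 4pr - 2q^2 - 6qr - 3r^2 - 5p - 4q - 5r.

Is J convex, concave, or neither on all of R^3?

neither

J is quadratic, so its Hessian is the constant matrix H = [[-2, -4, 4], [-4, -4, -6], [4, -6, -6]].
Leading principal minors: -2, -8, 376.
Neither pattern holds ⇒ H is indefinite ⇒ neither convex nor concave.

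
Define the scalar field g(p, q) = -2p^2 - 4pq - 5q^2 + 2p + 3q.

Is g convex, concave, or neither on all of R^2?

g is quadratic, so its Hessian is the constant matrix H = [[-4, -4], [-4, -10]].
det(H) = 24, tr(H) = -14.
det(H) > 0 and tr(H) < 0, so H is negative definite everywhere: concave.

concave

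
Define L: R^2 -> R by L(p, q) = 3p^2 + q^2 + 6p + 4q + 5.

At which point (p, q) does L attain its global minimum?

L(p,q) separates as A(p) + B(q) + 5, so its minimum is min A + min B + 5.
A'(p) = 6p + 6 vanishes at p ∈ {-1}; B'(q) = 2q + 4 vanishes at q ∈ {-2}.
Local minima of A (where A''>0): A(-1)=-3. Local minima of B: B(-2)=-4.
So the global minimum of L is A(-1) + B(-2) + 5 = -3 − 4 + 5 = -2, attained at (-1, -2).

(-1, -2)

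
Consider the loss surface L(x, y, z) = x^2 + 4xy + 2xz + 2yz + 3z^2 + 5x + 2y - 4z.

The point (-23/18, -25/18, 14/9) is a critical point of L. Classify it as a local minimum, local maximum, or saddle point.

The Hessian is constant: H = [[2, 4, 2], [4, 0, 2], [2, 2, 6]].
Leading principal minors: Δ₁ = 2, Δ₂ = -16, Δ₃ = -72.
The minors fit neither the all-positive nor the alternating-sign pattern, so H is indefinite: a saddle point.

saddle point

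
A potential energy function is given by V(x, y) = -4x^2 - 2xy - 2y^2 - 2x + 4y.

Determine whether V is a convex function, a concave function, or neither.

V is quadratic, so its Hessian is the constant matrix H = [[-8, -2], [-2, -4]].
det(H) = 28, tr(H) = -12.
det(H) > 0 and tr(H) < 0, so H is negative definite everywhere: concave.

concave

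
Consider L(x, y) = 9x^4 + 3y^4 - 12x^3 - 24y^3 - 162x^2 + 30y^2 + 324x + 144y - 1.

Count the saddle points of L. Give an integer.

4

L separates as a function of x plus a function of y, so ∇L=0 decouples.
∂L/∂x = 36(x - 3)(x - 1)(x + 3) = 0 at x ∈ {-3, 1, 3}; ∂L/∂y = 12(y - 4)(y - 3)(y + 1) = 0 at y ∈ {-1, 3, 4}.
The Hessian is diagonal: diag(L_xx, L_yy). Second derivatives: L_xx(-3)=864, L_xx(1)=-288, L_xx(3)=432; L_yy(-1)=240, L_yy(3)=-48, L_yy(4)=60.
Saddle points occur where the two diagonal entries have opposite signs: (-3, 3), (1, -1), (1, 4), (3, 3). Count: 4.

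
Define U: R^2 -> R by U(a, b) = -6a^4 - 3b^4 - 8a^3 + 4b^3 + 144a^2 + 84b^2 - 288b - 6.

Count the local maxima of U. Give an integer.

4

U separates as a function of a plus a function of b, so ∇U=0 decouples.
∂U/∂a = -24a(a - 3)(a + 4) = 0 at a ∈ {-4, 0, 3}; ∂U/∂b = -12(b - 3)(b - 2)(b + 4) = 0 at b ∈ {-4, 2, 3}.
The Hessian is diagonal: diag(U_aa, U_bb). Second derivatives: U_aa(-4)=-672, U_aa(0)=288, U_aa(3)=-504; U_bb(-4)=-504, U_bb(2)=72, U_bb(3)=-84.
Local maxima occur where both diagonal entries negative: (-4, -4), (-4, 3), (3, -4), (3, 3). Count: 4.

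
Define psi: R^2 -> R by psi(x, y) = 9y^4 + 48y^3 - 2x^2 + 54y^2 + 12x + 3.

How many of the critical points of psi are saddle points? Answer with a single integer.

psi separates as a function of x plus a function of y, so ∇psi=0 decouples.
∂psi/∂x = -4(x - 3) = 0 at x ∈ {3}; ∂psi/∂y = 36y(y + 1)(y + 3) = 0 at y ∈ {-3, -1, 0}.
The Hessian is diagonal: diag(psi_xx, psi_yy). Second derivatives: psi_xx(3)=-4; psi_yy(-3)=216, psi_yy(-1)=-72, psi_yy(0)=108.
Saddle points occur where the two diagonal entries have opposite signs: (3, -3), (3, 0). Count: 2.

2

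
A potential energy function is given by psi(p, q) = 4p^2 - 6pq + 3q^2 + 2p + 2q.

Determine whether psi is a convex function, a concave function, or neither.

convex

psi is quadratic, so its Hessian is the constant matrix H = [[8, -6], [-6, 6]].
det(H) = 12, tr(H) = 14.
det(H) > 0 and tr(H) > 0, so H is positive definite everywhere: convex.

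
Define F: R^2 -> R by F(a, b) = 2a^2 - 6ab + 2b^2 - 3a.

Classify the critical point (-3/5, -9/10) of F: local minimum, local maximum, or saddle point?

saddle point

The Hessian of F is constant: H = [[4, -6], [-6, 4]].
det(H) = 4·4 − (-6)² = -20.
Since det(H) < 0, H is indefinite and the critical point is a saddle point.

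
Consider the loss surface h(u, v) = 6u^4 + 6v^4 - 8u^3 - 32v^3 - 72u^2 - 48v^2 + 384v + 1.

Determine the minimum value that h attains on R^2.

-985

h(u,v) separates as P(u) + Q(v) + 1, so its minimum is min P + min Q + 1.
P'(u) = 24u(u - 3)(u + 2) vanishes at u ∈ {-2, 0, 3}; Q'(v) = 24(v - 4)(v - 2)(v + 2) vanishes at v ∈ {-2, 2, 4}.
Local minima of P (where P''>0): P(-2)=-128, P(3)=-378. Local minima of Q: Q(-2)=-608, Q(4)=256.
So the global minimum of h is P(3) + Q(-2) + 1 = -378 − 608 + 1 = -985, attained at (3, -2).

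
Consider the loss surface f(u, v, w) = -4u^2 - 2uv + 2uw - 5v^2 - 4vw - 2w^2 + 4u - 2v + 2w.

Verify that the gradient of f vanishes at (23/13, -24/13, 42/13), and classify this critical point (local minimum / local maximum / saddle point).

local maximum

∇f = (-8u - 2v + 2w + 4, -2u - 10v - 4w - 2, 2u - 4v - 4w + 2); substituting (23/13, -24/13, 42/13) gives ∇f = (0, 0, 0), so (23/13, -24/13, 42/13) is indeed a critical point.
The Hessian is constant: H = [[-8, -2, 2], [-2, -10, -4], [2, -4, -4]].
Leading principal minors: Δ₁ = -8, Δ₂ = 76, Δ₃ = -104.
The minors alternate sign starting negative (−, +, −), so H is negative definite: a local maximum.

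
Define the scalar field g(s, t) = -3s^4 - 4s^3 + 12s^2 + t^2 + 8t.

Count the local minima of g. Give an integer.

g separates as a function of s plus a function of t, so ∇g=0 decouples.
∂g/∂s = -12s(s - 1)(s + 2) = 0 at s ∈ {-2, 0, 1}; ∂g/∂t = 2(t + 4) = 0 at t ∈ {-4}.
The Hessian is diagonal: diag(g_ss, g_tt). Second derivatives: g_ss(-2)=-72, g_ss(0)=24, g_ss(1)=-36; g_tt(-4)=2.
Local minima occur where both diagonal entries positive: (0, -4). Count: 1.

1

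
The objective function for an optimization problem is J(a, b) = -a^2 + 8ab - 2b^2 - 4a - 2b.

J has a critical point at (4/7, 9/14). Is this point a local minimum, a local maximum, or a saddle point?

saddle point

The Hessian of J is constant: H = [[-2, 8], [8, -4]].
det(H) = (-2)·(-4) − 8² = -56.
Since det(H) < 0, H is indefinite and the critical point is a saddle point.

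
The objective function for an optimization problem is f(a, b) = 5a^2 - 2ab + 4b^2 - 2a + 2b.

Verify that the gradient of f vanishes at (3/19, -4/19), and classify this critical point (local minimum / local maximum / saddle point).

∇f = (10a - 2b - 2, -2a + 8b + 2); substituting (3/19, -4/19) gives ∇f = (0, 0), so (3/19, -4/19) is indeed a critical point.
The Hessian of f is constant: H = [[10, -2], [-2, 8]].
det(H) = 10·8 − (-2)² = 76.
det(H) > 0 and tr(H) = 18 > 0, so H is positive definite and the point is a local minimum.

local minimum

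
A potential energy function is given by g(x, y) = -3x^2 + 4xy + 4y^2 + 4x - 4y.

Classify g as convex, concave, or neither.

g is quadratic, so its Hessian is the constant matrix H = [[-6, 4], [4, 8]].
det(H) = -64, tr(H) = 2.
det(H) < 0, so H is indefinite: neither convex nor concave.

neither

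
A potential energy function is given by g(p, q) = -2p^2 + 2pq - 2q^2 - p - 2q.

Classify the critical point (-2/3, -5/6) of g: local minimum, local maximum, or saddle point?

The Hessian of g is constant: H = [[-4, 2], [2, -4]].
det(H) = (-4)·(-4) − 2² = 12.
det(H) > 0 and tr(H) = -8 < 0, so H is negative definite and the point is a local maximum.

local maximum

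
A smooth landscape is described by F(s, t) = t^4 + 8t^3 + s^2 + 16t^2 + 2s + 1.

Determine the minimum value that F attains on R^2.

0

F(s,t) separates as P(s) + Q(t) + 1, so its minimum is min P + min Q + 1.
P'(s) = 2s + 2 vanishes at s ∈ {-1}; Q'(t) = 4t(t + 2)(t + 4) vanishes at t ∈ {-4, -2, 0}.
Local minima of P (where P''>0): P(-1)=-1. Local minima of Q: Q(-4)=0, Q(0)=0.
So the global minimum of F is P(-1) + Q(-4) + 1 = -1 + 0 + 1 = 0, attained at (-1, -4).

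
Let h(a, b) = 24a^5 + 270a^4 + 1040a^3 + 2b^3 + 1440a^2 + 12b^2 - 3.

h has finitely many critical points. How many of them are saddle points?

h separates as a function of a plus a function of b, so ∇h=0 decouples.
∂h/∂a = 120a(a + 2)(a + 3)(a + 4) = 0 at a ∈ {-4, -3, -2, 0}; ∂h/∂b = 6b(b + 4) = 0 at b ∈ {-4, 0}.
The Hessian is diagonal: diag(h_aa, h_bb). Second derivatives: h_aa(-4)=-960, h_aa(-3)=360, h_aa(-2)=-480, h_aa(0)=2880; h_bb(-4)=-24, h_bb(0)=24.
Saddle points occur where the two diagonal entries have opposite signs: (-4, 0), (-3, -4), (-2, 0), (0, -4). Count: 4.

4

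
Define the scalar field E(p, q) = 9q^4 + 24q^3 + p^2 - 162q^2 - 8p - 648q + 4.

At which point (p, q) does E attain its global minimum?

E(p,q) separates as A(p) + B(q) + 4, so its minimum is min A + min B + 4.
A'(p) = 2p - 8 vanishes at p ∈ {4}; B'(q) = 36(q - 3)(q + 2)(q + 3) vanishes at q ∈ {-3, -2, 3}.
Local minima of A (where A''>0): A(4)=-16. Local minima of B: B(-3)=567, B(3)=-2025.
So the global minimum of E is A(4) + B(3) + 4 = -16 − 2025 + 4 = -2037, attained at (4, 3).

(4, 3)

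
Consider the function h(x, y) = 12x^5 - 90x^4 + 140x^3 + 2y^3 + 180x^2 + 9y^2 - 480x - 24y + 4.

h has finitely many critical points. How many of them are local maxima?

2

h separates as a function of x plus a function of y, so ∇h=0 decouples.
∂h/∂x = 60(x - 4)(x - 2)(x - 1)(x + 1) = 0 at x ∈ {-1, 1, 2, 4}; ∂h/∂y = 6(y - 1)(y + 4) = 0 at y ∈ {-4, 1}.
The Hessian is diagonal: diag(h_xx, h_yy). Second derivatives: h_xx(-1)=-1800, h_xx(1)=360, h_xx(2)=-360, h_xx(4)=1800; h_yy(-4)=-30, h_yy(1)=30.
Local maxima occur where both diagonal entries negative: (-1, -4), (2, -4). Count: 2.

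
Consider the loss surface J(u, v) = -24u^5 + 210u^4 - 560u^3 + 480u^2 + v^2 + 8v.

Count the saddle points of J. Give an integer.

2

J separates as a function of u plus a function of v, so ∇J=0 decouples.
∂J/∂u = -120u(u - 4)(u - 2)(u - 1) = 0 at u ∈ {0, 1, 2, 4}; ∂J/∂v = 2(v + 4) = 0 at v ∈ {-4}.
The Hessian is diagonal: diag(J_uu, J_vv). Second derivatives: J_uu(0)=960, J_uu(1)=-360, J_uu(2)=480, J_uu(4)=-2880; J_vv(-4)=2.
Saddle points occur where the two diagonal entries have opposite signs: (1, -4), (4, -4). Count: 2.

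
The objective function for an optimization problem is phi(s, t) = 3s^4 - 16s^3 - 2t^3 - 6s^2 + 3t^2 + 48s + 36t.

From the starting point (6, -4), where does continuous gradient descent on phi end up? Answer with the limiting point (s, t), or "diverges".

phi is separable, so gradient descent decouples: s follows -∂phi/∂s, t follows -∂phi/∂t.
∂phi/∂s = 12(s - 4)(s - 1)(s + 1); at s=6 this is 840, so s decreases.
∂phi/∂t = -6(t - 3)(t + 2); at t=-4 this is -84, so t increases.
s converges to its nearest critical value 4 (a local min of the s-part); t converges to -2. The iterate converges to (4, -2).

(4, -2)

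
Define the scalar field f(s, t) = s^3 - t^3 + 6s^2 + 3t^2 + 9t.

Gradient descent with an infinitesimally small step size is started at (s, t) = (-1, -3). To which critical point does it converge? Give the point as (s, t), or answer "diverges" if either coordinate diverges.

(0, -1)

f is separable, so gradient descent decouples: s follows -∂f/∂s, t follows -∂f/∂t.
∂f/∂s = 3s(s + 4); at s=-1 this is -9, so s increases.
∂f/∂t = -3(t - 3)(t + 1); at t=-3 this is -36, so t increases.
s converges to its nearest critical value 0 (a local min of the s-part); t converges to -1. The iterate converges to (0, -1).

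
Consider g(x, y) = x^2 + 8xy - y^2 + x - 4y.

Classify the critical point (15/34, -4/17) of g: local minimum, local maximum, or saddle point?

The Hessian of g is constant: H = [[2, 8], [8, -2]].
det(H) = 2·(-2) − 8² = -68.
Since det(H) < 0, H is indefinite and the critical point is a saddle point.

saddle point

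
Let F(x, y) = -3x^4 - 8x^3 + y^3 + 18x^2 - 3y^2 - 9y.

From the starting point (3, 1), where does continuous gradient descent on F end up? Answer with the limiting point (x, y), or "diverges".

diverges

F is separable, so gradient descent decouples: x follows -∂F/∂x, y follows -∂F/∂y.
∂F/∂x = -12x(x - 1)(x + 3); at x=3 this is -432, so x increases.
∂F/∂y = 3(y - 3)(y + 1); at y=1 this is -12, so y increases.
The x-coordinate has no critical point in that direction and runs off to infinity.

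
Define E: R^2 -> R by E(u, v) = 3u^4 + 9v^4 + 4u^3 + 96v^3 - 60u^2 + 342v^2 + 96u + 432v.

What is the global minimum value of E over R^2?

E(u,v) separates as P(u) + Q(v), so its minimum is min P + min Q.
P'(u) = 12(u - 2)(u - 1)(u + 4) vanishes at u ∈ {-4, 1, 2}; Q'(v) = 36(v + 1)(v + 3)(v + 4) vanishes at v ∈ {-4, -3, -1}.
Local minima of P (where P''>0): P(-4)=-832, P(2)=32. Local minima of Q: Q(-4)=-96, Q(-1)=-177.
So the global minimum of E is P(-4) + Q(-1) = -832 − 177 = -1009, attained at (-4, -1).

-1009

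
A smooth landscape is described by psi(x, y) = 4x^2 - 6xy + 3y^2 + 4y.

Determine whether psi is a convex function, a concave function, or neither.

convex

psi is quadratic, so its Hessian is the constant matrix H = [[8, -6], [-6, 6]].
det(H) = 12, tr(H) = 14.
det(H) > 0 and tr(H) > 0, so H is positive definite everywhere: convex.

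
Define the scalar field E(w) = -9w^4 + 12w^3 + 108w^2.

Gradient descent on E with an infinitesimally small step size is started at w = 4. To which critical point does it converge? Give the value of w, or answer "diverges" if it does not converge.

E'(w) = -36w(w - 3)(w + 2), so E'(4) = -864.
Gradient descent moves in the -E' direction, i.e. w is increasing.
There is no critical point above w=4, and E' keeps the same sign, so the iterate runs off to +∞.

diverges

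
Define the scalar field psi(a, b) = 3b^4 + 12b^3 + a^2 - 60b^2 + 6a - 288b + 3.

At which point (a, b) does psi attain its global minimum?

psi(a,b) separates as P(a) + Q(b) + 3, so its minimum is min P + min Q + 3.
P'(a) = 2a + 6 vanishes at a ∈ {-3}; Q'(b) = 12(b - 3)(b + 2)(b + 4) vanishes at b ∈ {-4, -2, 3}.
Local minima of P (where P''>0): P(-3)=-9. Local minima of Q: Q(-4)=192, Q(3)=-837.
So the global minimum of psi is P(-3) + Q(3) + 3 = -9 − 837 + 3 = -843, attained at (-3, 3).

(-3, 3)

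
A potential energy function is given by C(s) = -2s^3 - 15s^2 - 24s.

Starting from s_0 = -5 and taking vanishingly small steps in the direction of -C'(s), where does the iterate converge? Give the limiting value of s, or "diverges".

C'(s) = -6(s + 1)(s + 4), so C'(-5) = -24.
Gradient descent moves in the -C' direction, i.e. s is increasing.
The nearest critical point in that direction is s = -4, where C'' = 18 > 0 (a local minimum). The iterate converges there.

-4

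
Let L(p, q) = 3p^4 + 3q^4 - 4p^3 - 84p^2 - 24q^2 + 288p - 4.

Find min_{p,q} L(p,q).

L(p,q) separates as A(p) + B(q) − 4, so its minimum is min A + min B − 4.
A'(p) = 12(p - 3)(p - 2)(p + 4) vanishes at p ∈ {-4, 2, 3}; B'(q) = 12q(q - 2)(q + 2) vanishes at q ∈ {-2, 0, 2}.
Local minima of A (where A''>0): A(-4)=-1472, A(3)=243. Local minima of B: B(-2)=-48, B(2)=-48.
So the global minimum of L is A(-4) + B(-2) − 4 = -1472 − 48 − 4 = -1524, attained at (-4, -2).

-1524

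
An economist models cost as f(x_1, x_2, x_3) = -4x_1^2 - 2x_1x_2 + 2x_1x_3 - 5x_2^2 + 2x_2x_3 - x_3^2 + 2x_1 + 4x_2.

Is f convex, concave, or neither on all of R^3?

f is quadratic, so its Hessian is the constant matrix H = [[-8, -2, 2], [-2, -10, 2], [2, 2, -2]].
Leading principal minors: -8, 76, -96.
Signs alternate −, +, − ⇒ H ≺ 0 ⇒ concave.

concave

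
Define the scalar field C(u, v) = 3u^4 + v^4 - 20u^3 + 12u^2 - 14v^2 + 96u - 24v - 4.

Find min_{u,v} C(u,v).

-182

C(u,v) separates as P(u) + Q(v) − 4, so its minimum is min P + min Q − 4.
P'(u) = 12(u - 4)(u - 2)(u + 1) vanishes at u ∈ {-1, 2, 4}; Q'(v) = 4(v - 3)(v + 1)(v + 2) vanishes at v ∈ {-2, -1, 3}.
Local minima of P (where P''>0): P(-1)=-61, P(4)=64. Local minima of Q: Q(-2)=8, Q(3)=-117.
So the global minimum of C is P(-1) + Q(3) − 4 = -61 − 117 − 4 = -182, attained at (-1, 3).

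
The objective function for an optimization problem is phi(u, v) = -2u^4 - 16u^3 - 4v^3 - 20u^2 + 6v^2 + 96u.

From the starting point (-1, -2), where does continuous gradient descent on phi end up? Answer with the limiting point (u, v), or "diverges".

(-3, 0)

phi is separable, so gradient descent decouples: u follows -∂phi/∂u, v follows -∂phi/∂v.
∂phi/∂u = -8(u - 1)(u + 3)(u + 4); at u=-1 this is 96, so u decreases.
∂phi/∂v = -12v(v - 1); at v=-2 this is -72, so v increases.
u converges to its nearest critical value -3 (a local min of the u-part); v converges to 0. The iterate converges to (-3, 0).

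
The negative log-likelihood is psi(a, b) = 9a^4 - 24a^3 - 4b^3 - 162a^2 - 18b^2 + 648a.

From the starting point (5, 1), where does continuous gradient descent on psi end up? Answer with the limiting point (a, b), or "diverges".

psi is separable, so gradient descent decouples: a follows -∂psi/∂a, b follows -∂psi/∂b.
∂psi/∂a = 36(a - 3)(a - 2)(a + 3); at a=5 this is 1728, so a decreases.
∂psi/∂b = -12b(b + 3); at b=1 this is -48, so b increases.
The b-coordinate has no critical point in that direction and runs off to infinity.

diverges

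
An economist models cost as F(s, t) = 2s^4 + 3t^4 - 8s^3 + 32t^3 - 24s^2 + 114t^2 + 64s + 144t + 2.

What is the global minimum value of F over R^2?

F(s,t) separates as P(s) + Q(t) + 2, so its minimum is min P + min Q + 2.
P'(s) = 8(s - 4)(s - 1)(s + 2) vanishes at s ∈ {-2, 1, 4}; Q'(t) = 12(t + 1)(t + 3)(t + 4) vanishes at t ∈ {-4, -3, -1}.
Local minima of P (where P''>0): P(-2)=-128, P(4)=-128. Local minima of Q: Q(-4)=-32, Q(-1)=-59.
So the global minimum of F is P(-2) + Q(-1) + 2 = -128 − 59 + 2 = -185, attained at (-2, -1).

-185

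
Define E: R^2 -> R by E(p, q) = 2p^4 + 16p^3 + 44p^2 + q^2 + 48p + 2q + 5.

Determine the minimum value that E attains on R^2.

E(p,q) separates as A(p) + B(q) + 5, so its minimum is min A + min B + 5.
A'(p) = 8(p + 1)(p + 2)(p + 3) vanishes at p ∈ {-3, -2, -1}; B'(q) = 2q + 2 vanishes at q ∈ {-1}.
Local minima of A (where A''>0): A(-3)=-18, A(-1)=-18. Local minima of B: B(-1)=-1.
So the global minimum of E is A(-3) + B(-1) + 5 = -18 − 1 + 5 = -14, attained at (-3, -1).

-14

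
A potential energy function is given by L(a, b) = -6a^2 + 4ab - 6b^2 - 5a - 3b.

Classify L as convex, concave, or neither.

L is quadratic, so its Hessian is the constant matrix H = [[-12, 4], [4, -12]].
det(H) = 128, tr(H) = -24.
det(H) > 0 and tr(H) < 0, so H is negative definite everywhere: concave.

concave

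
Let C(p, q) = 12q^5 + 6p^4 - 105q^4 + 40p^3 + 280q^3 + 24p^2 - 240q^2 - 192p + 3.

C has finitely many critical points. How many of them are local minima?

4

C separates as a function of p plus a function of q, so ∇C=0 decouples.
∂C/∂p = 24(p - 1)(p + 2)(p + 4) = 0 at p ∈ {-4, -2, 1}; ∂C/∂q = 60q(q - 4)(q - 2)(q - 1) = 0 at q ∈ {0, 1, 2, 4}.
The Hessian is diagonal: diag(C_pp, C_qq). Second derivatives: C_pp(-4)=240, C_pp(-2)=-144, C_pp(1)=360; C_qq(0)=-480, C_qq(1)=180, C_qq(2)=-240, C_qq(4)=1440.
Local minima occur where both diagonal entries positive: (-4, 1), (-4, 4), (1, 1), (1, 4). Count: 4.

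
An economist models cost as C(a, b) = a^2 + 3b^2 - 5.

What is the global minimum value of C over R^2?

C(a,b) separates as P(a) + Q(b) − 5, so its minimum is min P + min Q − 5.
P'(a) = 2a vanishes at a ∈ {0}; Q'(b) = 6b vanishes at b ∈ {0}.
Local minima of P (where P''>0): P(0)=0. Local minima of Q: Q(0)=0.
So the global minimum of C is P(0) + Q(0) − 5 = 0 + 0 − 5 = -5, attained at (0, 0).

-5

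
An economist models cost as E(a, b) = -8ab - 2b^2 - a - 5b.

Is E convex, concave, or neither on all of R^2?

E is quadratic, so its Hessian is the constant matrix H = [[0, -8], [-8, -4]].
det(H) = -64, tr(H) = -4.
det(H) < 0, so H is indefinite: neither convex nor concave.

neither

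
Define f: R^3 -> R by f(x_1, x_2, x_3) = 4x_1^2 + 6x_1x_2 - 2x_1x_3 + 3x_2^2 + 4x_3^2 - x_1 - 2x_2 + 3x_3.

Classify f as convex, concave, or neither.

convex

f is quadratic, so its Hessian is the constant matrix H = [[8, 6, -2], [6, 6, 0], [-2, 0, 8]].
Leading principal minors: 8, 12, 72.
All positive ⇒ H ≻ 0 ⇒ convex.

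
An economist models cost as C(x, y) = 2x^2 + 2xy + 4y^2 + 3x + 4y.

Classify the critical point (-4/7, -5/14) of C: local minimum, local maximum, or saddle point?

The Hessian of C is constant: H = [[4, 2], [2, 8]].
det(H) = 4·8 − 2² = 28.
det(H) > 0 and tr(H) = 12 > 0, so H is positive definite and the point is a local minimum.

local minimum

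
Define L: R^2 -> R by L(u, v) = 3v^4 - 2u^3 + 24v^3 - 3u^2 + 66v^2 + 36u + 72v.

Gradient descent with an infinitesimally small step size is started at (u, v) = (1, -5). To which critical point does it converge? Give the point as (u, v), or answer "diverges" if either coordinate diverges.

(-3, -3)

L is separable, so gradient descent decouples: u follows -∂L/∂u, v follows -∂L/∂v.
∂L/∂u = -6(u - 2)(u + 3); at u=1 this is 24, so u decreases.
∂L/∂v = 12(v + 1)(v + 2)(v + 3); at v=-5 this is -288, so v increases.
u converges to its nearest critical value -3 (a local min of the u-part); v converges to -3. The iterate converges to (-3, -3).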